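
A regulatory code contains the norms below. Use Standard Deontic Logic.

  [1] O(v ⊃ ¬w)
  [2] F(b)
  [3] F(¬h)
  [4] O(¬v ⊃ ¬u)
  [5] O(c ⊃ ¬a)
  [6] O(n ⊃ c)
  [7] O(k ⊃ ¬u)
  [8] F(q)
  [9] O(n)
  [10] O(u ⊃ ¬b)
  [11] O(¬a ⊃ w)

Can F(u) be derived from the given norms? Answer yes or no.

Yes

Premise 9 gives O(n).
Premise 6 is O(n ⊃ c); since O(n), deontic closure gives O(c).
With premise 5, O(c ⊃ ¬a), the K-axiom yields O(¬a).
Premise 11 is O(¬a ⊃ w); since O(¬a), deontic closure gives O(w).
Premise 1, O(v ⊃ ¬w), contraposes to O(w ⊃ ¬v); with O(w) we get O(¬v).
Premise 4 is O(¬v ⊃ ¬u); since O(¬v), deontic closure gives O(¬u).
Premises 2, 3, 7, 8, 10 do not contribute to this derivation.
So O(¬u) holds, i.e. F(u). The claim follows.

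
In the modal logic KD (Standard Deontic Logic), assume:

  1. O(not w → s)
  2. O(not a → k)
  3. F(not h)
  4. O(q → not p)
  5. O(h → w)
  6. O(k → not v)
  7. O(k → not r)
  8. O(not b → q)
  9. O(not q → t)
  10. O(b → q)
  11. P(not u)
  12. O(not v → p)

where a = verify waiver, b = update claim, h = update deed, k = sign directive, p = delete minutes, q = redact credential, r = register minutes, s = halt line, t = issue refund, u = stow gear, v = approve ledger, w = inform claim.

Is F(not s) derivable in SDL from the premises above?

Premise 1 is O(not w → s), but O(not w) is not derivable from the premises, so it does not yield O(s).
No other premise forces O(s). An ideal world satisfying every premise can still have not s true, so F(not s) is not derivable.

No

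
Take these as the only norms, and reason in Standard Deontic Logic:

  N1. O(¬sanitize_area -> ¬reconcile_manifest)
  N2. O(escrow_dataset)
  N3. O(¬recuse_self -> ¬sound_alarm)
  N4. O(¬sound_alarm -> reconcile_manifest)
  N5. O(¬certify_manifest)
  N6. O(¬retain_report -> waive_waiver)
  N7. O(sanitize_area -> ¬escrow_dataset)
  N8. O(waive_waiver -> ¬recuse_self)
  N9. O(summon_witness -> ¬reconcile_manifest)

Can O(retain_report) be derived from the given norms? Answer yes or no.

Yes

Premise 2 states O(escrow_dataset) outright.
Premise 7, O(sanitize_area -> ¬escrow_dataset), contraposes to O(escrow_dataset -> ¬sanitize_area); with O(escrow_dataset) we get O(¬sanitize_area).
With premise 1, O(¬sanitize_area -> ¬reconcile_manifest), the K-axiom yields O(¬reconcile_manifest).
Premise 4, O(¬sound_alarm -> reconcile_manifest), contraposes to O(¬reconcile_manifest -> sound_alarm); with O(¬reconcile_manifest) we get O(sound_alarm).
Premise 3, O(¬recuse_self -> ¬sound_alarm), contraposes to O(sound_alarm -> recuse_self); with O(sound_alarm) we get O(recuse_self).
The contrapositive of premise 8 (O(waive_waiver -> ¬recuse_self)) is O(recuse_self -> ¬waive_waiver), and O(recuse_self) is already established, so O(¬waive_waiver).
Premise 6, O(¬retain_report -> waive_waiver), contraposes to O(¬waive_waiver -> retain_report); with O(¬waive_waiver) we get O(retain_report).
Premises 5, 9 do not contribute to this derivation.
So O(retain_report) follows.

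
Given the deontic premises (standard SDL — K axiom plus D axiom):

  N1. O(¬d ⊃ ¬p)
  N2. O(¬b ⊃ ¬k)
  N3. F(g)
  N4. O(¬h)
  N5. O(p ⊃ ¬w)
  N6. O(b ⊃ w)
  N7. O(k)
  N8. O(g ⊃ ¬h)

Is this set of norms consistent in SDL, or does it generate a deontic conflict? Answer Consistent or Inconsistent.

Consistent

Premise 8 is O(g ⊃ ¬h); even if O(¬h) held, inferring O(g) would be affirming the consequent — invalid.
So O(g) is not derivable, and the apparent clash with O(¬g) does not arise.
A world satisfying every obligation exists (e.g. b=true, d=false, g=false, h=false, k=true, p=false, w=true); no atom is both obligatory and forbidden, so the set is consistent.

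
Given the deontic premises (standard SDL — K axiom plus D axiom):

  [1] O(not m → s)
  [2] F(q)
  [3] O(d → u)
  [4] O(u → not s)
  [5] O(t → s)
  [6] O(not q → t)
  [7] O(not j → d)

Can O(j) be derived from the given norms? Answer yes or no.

Yes

F(q) at premise 2 means O(not q).
Premise 6 is O(not q → t); since O(not q), deontic closure gives O(t).
From O(t) and premise 5, O(t → s), we obtain O(s).
Premise 4, O(u → not s), contraposes to O(s → not u); with O(s) we get O(not u).
Premise 3 is O(d → u); contrapositively O(not u → not d). Since O(not u) holds, K gives O(not d).
Premise 7, O(not j → d), contraposes to O(not d → j); with O(not d) we get O(j).
Premise 1 does not contribute to this derivation.
So O(j) follows.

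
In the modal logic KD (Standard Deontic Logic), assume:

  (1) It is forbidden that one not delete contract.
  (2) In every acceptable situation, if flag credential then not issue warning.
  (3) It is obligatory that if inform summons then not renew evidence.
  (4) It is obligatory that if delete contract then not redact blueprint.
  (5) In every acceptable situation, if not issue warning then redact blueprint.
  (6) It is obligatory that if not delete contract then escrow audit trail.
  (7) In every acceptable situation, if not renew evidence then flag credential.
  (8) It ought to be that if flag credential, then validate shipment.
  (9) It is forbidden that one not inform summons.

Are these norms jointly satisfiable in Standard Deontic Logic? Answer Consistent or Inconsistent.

F(¬delete_contract) at premise 1 means O(delete_contract).
Premise 4 is O(delete_contract → ¬redact_blueprint); since O(delete_contract), deontic closure gives O(¬redact_blueprint).
Premise 5, O(¬issue_warning → redact_blueprint), contraposes to O(¬redact_blueprint → issue_warning); with O(¬redact_blueprint) we get O(issue_warning).
Premise 2 is O(flag_credential → ¬issue_warning); contrapositively O(issue_warning → ¬flag_credential). Since O(issue_warning) holds, K gives O(¬flag_credential).
Premise 7 is O(¬renew_evidence → flag_credential); contrapositively O(¬flag_credential → renew_evidence). Since O(¬flag_credential) holds, K gives O(renew_evidence).
Premise 3 is O(inform_summons → ¬renew_evidence); contrapositively O(renew_evidence → ¬inform_summons). Since O(renew_evidence) holds, K gives O(¬inform_summons).
However, F(¬inform_summons) at premise 9 amounts to O(inform_summons).
We now have both O(¬inform_summons) and O(inform_summons) — inform_summons is simultaneously obligatory and forbidden, violating the D-axiom.

Inconsistent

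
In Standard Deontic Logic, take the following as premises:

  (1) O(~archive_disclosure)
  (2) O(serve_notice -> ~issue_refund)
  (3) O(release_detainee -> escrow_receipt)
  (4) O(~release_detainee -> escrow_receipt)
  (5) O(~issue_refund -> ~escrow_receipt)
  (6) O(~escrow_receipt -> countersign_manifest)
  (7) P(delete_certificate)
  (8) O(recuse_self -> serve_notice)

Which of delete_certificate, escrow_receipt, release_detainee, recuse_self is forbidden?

recuse_self

Premises 4 and 3 cover both cases: O(~release_detainee -> escrow_receipt) and O(release_detainee -> escrow_receipt). Since ~release_detainee ∨ release_detainee is a tautology, O(escrow_receipt) follows.
Premise 5 is O(~issue_refund -> ~escrow_receipt); contrapositively O(escrow_receipt -> issue_refund). Since O(escrow_receipt) holds, K gives O(issue_refund).
Premise 2, O(serve_notice -> ~issue_refund), contraposes to O(issue_refund -> ~serve_notice); with O(issue_refund) we get O(~serve_notice).
The contrapositive of premise 8 (O(recuse_self -> serve_notice)) is O(~serve_notice -> ~recuse_self), and O(~serve_notice) is already established, so O(~recuse_self).
So O(~recuse_self) holds, i.e. recuse_self is forbidden. None of the other listed options is forbidden under the premises.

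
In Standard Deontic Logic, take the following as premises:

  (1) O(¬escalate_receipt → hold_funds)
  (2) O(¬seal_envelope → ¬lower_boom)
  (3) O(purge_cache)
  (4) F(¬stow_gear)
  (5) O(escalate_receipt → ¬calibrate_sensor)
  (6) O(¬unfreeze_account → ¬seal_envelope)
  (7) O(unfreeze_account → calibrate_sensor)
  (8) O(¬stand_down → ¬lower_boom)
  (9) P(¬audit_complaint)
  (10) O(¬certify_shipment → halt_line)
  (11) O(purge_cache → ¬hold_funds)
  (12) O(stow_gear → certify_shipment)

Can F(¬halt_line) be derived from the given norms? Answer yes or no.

No

Premise 10 is O(¬certify_shipment → halt_line), but O(¬certify_shipment) is not derivable from the premises, so it does not yield O(halt_line).
No other premise forces O(halt_line). An ideal world satisfying every premise can still have ¬halt_line true, so F(¬halt_line) is not derivable.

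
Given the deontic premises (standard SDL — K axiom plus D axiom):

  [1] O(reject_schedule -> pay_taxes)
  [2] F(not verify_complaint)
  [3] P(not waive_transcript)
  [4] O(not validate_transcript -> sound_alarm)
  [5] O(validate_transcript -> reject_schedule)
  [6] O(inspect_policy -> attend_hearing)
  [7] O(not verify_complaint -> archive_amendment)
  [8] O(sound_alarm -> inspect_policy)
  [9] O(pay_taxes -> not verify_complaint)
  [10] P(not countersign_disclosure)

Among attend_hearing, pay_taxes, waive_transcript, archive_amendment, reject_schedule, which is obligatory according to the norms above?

Premise 2, F(not verify_complaint), is equivalent to O(verify_complaint).
The contrapositive of premise 9 (O(pay_taxes -> not verify_complaint)) is O(verify_complaint -> not pay_taxes), and O(verify_complaint) is already established, so O(not pay_taxes).
The contrapositive of premise 1 (O(reject_schedule -> pay_taxes)) is O(not pay_taxes -> not reject_schedule), and O(not pay_taxes) is already established, so O(not reject_schedule).
The contrapositive of premise 5 (O(validate_transcript -> reject_schedule)) is O(not reject_schedule -> not validate_transcript), and O(not reject_schedule) is already established, so O(not validate_transcript).
With premise 4, O(not validate_transcript -> sound_alarm), the K-axiom yields O(sound_alarm).
With premise 8, O(sound_alarm -> inspect_policy), the K-axiom yields O(inspect_policy).
With premise 6, O(inspect_policy -> attend_hearing), the K-axiom yields O(attend_hearing).
So O(attend_hearing) holds — attend_hearing is obligatory. None of the other listed options is made obligatory by any chain of premises.

attend_hearing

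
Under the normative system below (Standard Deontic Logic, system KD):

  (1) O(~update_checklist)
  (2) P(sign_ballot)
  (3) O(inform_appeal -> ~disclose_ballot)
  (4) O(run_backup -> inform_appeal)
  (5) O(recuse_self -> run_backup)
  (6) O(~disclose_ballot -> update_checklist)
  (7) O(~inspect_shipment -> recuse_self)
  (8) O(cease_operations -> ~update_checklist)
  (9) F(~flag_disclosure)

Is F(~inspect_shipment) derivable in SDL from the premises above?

From premise 1 we have O(~update_checklist).
Premise 6 is O(~disclose_ballot -> update_checklist); contrapositively O(~update_checklist -> disclose_ballot). Since O(~update_checklist) holds, K gives O(disclose_ballot).
The contrapositive of premise 3 (O(inform_appeal -> ~disclose_ballot)) is O(disclose_ballot -> ~inform_appeal), and O(disclose_ballot) is already established, so O(~inform_appeal).
Premise 4, O(run_backup -> inform_appeal), contraposes to O(~inform_appeal -> ~run_backup); with O(~inform_appeal) we get O(~run_backup).
The contrapositive of premise 5 (O(recuse_self -> run_backup)) is O(~run_backup -> ~recuse_self), and O(~run_backup) is already established, so O(~recuse_self).
Premise 7, O(~inspect_shipment -> recuse_self), contraposes to O(~recuse_self -> inspect_shipment); with O(~recuse_self) we get O(inspect_shipment).
Premises 2, 8, 9 do not contribute to this derivation.
So O(inspect_shipment) holds, i.e. F(~inspect_shipment). The claim follows.

Yes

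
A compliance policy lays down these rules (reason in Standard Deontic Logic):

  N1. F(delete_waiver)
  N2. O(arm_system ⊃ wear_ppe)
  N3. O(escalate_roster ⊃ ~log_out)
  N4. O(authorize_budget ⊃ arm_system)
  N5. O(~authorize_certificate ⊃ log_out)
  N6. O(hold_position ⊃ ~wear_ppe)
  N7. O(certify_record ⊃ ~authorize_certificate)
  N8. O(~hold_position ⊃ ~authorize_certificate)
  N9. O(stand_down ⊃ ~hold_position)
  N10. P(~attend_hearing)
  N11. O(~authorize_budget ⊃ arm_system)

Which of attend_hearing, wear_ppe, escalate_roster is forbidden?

escalate_roster

Premises 11 and 4 cover both cases: O(~authorize_budget ⊃ arm_system) and O(authorize_budget ⊃ arm_system). Since ~authorize_budget ∨ authorize_budget is a tautology, O(arm_system) follows.
From O(arm_system) and premise 2, O(arm_system ⊃ wear_ppe), we obtain O(wear_ppe).
Premise 6 is O(hold_position ⊃ ~wear_ppe); contrapositively O(wear_ppe ⊃ ~hold_position). Since O(wear_ppe) holds, K gives O(~hold_position).
With premise 8, O(~hold_position ⊃ ~authorize_certificate), the K-axiom yields O(~authorize_certificate).
Applying K to premise 5 (O(~authorize_certificate ⊃ log_out)) and O(~authorize_certificate) yields O(log_out).
The contrapositive of premise 3 (O(escalate_roster ⊃ ~log_out)) is O(log_out ⊃ ~escalate_roster), and O(log_out) is already established, so O(~escalate_roster).
So O(~escalate_roster) holds, i.e. escalate_roster is forbidden. None of the other listed options is forbidden under the premises.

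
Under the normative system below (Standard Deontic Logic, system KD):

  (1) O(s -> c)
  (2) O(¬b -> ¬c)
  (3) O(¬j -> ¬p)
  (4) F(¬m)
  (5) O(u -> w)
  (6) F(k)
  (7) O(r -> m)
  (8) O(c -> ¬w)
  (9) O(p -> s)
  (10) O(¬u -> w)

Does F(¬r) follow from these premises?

Premise 7 is O(r -> m); even if O(m) held, inferring O(r) would be affirming the consequent — invalid.
No other premise forces O(r). An ideal world satisfying every premise can still have ¬r true, so F(¬r) is not derivable.

No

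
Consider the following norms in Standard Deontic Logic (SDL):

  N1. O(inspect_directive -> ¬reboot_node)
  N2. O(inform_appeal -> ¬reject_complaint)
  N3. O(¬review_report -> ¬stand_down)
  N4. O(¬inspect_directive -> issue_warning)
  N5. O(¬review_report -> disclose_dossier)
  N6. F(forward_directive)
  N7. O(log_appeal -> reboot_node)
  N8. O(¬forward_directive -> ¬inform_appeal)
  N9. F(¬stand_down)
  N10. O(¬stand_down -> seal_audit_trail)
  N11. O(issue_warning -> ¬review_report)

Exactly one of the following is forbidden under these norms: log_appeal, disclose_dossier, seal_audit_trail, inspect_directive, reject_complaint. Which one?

log_appeal

Premise 9 is F(¬stand_down), i.e. O(stand_down).
Premise 3 is O(¬review_report -> ¬stand_down); contrapositively O(stand_down -> review_report). Since O(stand_down) holds, K gives O(review_report).
Premise 11, O(issue_warning -> ¬review_report), contraposes to O(review_report -> ¬issue_warning); with O(review_report) we get O(¬issue_warning).
Premise 4 is O(¬inspect_directive -> issue_warning); contrapositively O(¬issue_warning -> inspect_directive). Since O(¬issue_warning) holds, K gives O(inspect_directive).
With premise 1, O(inspect_directive -> ¬reboot_node), the K-axiom yields O(¬reboot_node).
Premise 7, O(log_appeal -> reboot_node), contraposes to O(¬reboot_node -> ¬log_appeal); with O(¬reboot_node) we get O(¬log_appeal).
So O(¬log_appeal) holds, i.e. log_appeal is forbidden. None of the other listed options is forbidden under the premises.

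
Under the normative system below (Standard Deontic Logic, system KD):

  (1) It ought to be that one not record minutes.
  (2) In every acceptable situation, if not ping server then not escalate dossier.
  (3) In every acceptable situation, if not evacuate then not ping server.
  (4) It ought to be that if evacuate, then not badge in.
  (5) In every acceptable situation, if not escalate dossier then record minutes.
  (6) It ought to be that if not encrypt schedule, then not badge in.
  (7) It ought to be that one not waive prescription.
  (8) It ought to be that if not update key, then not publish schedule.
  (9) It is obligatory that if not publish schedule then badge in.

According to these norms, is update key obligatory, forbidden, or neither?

Premise 1 states O(¬record_minutes) outright.
Premise 5 is O(¬escalate_dossier → record_minutes); contrapositively O(¬record_minutes → escalate_dossier). Since O(¬record_minutes) holds, K gives O(escalate_dossier).
The contrapositive of premise 2 (O(¬ping_server → ¬escalate_dossier)) is O(escalate_dossier → ping_server), and O(escalate_dossier) is already established, so O(ping_server).
The contrapositive of premise 3 (O(¬evacuate → ¬ping_server)) is O(ping_server → evacuate), and O(ping_server) is already established, so O(evacuate).
Premise 4 is O(evacuate → ¬badge_in); since O(evacuate), deontic closure gives O(¬badge_in).
The contrapositive of premise 9 (O(¬publish_schedule → badge_in)) is O(¬badge_in → publish_schedule), and O(¬badge_in) is already established, so O(publish_schedule).
Premise 8, O(¬update_key → ¬publish_schedule), contraposes to O(publish_schedule → update_key); with O(publish_schedule) we get O(update_key).
Premises 6, 7 do not contribute to this derivation.
Hence update_key is obligatory.

Obligatory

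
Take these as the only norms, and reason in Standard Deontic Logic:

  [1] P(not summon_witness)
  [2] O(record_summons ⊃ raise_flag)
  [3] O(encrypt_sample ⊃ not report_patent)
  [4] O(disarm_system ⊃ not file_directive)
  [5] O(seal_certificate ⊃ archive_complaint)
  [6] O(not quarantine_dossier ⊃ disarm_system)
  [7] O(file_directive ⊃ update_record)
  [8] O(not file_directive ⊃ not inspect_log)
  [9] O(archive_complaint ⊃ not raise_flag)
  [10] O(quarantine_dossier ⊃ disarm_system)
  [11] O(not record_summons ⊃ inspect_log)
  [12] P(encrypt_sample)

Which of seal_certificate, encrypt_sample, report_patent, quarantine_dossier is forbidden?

seal_certificate

Premises 10 and 6 are O(quarantine_dossier ⊃ disarm_system) and O(not quarantine_dossier ⊃ disarm_system); every ideal world satisfies quarantine_dossier or not quarantine_dossier, so in either case disarm_system holds — hence O(disarm_system).
Premise 4 is O(disarm_system ⊃ not file_directive); since O(disarm_system), deontic closure gives O(not file_directive).
From O(not file_directive) and premise 8, O(not file_directive ⊃ not inspect_log), we obtain O(not inspect_log).
Premise 11, O(not record_summons ⊃ inspect_log), contraposes to O(not inspect_log ⊃ record_summons); with O(not inspect_log) we get O(record_summons).
Applying K to premise 2 (O(record_summons ⊃ raise_flag)) and O(record_summons) yields O(raise_flag).
Premise 9, O(archive_complaint ⊃ not raise_flag), contraposes to O(raise_flag ⊃ not archive_complaint); with O(raise_flag) we get O(not archive_complaint).
Premise 5 is O(seal_certificate ⊃ archive_complaint); contrapositively O(not archive_complaint ⊃ not seal_certificate). Since O(not archive_complaint) holds, K gives O(not seal_certificate).
So O(not seal_certificate) holds, i.e. seal_certificate is forbidden. None of the other listed options is forbidden under the premises.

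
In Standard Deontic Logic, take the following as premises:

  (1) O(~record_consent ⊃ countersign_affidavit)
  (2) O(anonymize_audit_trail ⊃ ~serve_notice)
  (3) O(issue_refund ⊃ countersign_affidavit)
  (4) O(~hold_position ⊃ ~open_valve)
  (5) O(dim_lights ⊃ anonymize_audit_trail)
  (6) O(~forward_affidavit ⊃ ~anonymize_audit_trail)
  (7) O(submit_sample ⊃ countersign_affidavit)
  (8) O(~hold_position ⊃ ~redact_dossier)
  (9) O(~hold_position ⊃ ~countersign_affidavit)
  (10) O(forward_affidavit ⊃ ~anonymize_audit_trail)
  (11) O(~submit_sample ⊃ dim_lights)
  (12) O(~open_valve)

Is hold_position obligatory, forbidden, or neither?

By case analysis on ~forward_affidavit: premise 6 gives O(~forward_affidavit ⊃ ~anonymize_audit_trail) and premise 10 gives O(forward_affidavit ⊃ ~anonymize_audit_trail), so O(~anonymize_audit_trail) either way.
Premise 5, O(dim_lights ⊃ anonymize_audit_trail), contraposes to O(~anonymize_audit_trail ⊃ ~dim_lights); with O(~anonymize_audit_trail) we get O(~dim_lights).
Premise 11 is O(~submit_sample ⊃ dim_lights); contrapositively O(~dim_lights ⊃ submit_sample). Since O(~dim_lights) holds, K gives O(submit_sample).
Premise 7 is O(submit_sample ⊃ countersign_affidavit); since O(submit_sample), deontic closure gives O(countersign_affidavit).
Premise 9 is O(~hold_position ⊃ ~countersign_affidavit); contrapositively O(countersign_affidavit ⊃ hold_position). Since O(countersign_affidavit) holds, K gives O(hold_position).
Premises 1, 2, 3, 4, 8, 12 do not contribute to this derivation.
Hence hold_position is obligatory.

Obligatory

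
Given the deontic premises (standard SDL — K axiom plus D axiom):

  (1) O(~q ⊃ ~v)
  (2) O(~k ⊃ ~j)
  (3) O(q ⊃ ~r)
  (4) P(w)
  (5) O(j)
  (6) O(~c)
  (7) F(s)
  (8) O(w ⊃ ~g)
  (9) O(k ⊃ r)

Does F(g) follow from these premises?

No

Premise 8 is O(w ⊃ ~g), but O(w) is not derivable from the premises (the permission P(w) asserts only ~O(~w), not O(w)), so it does not yield O(~g).
No other premise forces O(~g). An ideal world satisfying every premise can still have g true, so F(g) is not derivable.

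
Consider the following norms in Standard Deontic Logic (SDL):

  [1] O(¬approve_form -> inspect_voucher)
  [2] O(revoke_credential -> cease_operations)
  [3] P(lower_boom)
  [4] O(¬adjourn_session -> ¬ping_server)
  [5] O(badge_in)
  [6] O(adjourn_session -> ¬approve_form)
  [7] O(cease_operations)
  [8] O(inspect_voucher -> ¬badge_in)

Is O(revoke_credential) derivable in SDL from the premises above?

No

Premise 2 is O(revoke_credential -> cease_operations); even if O(cease_operations) held, inferring O(revoke_credential) would be affirming the consequent — invalid.
No other premise forces O(revoke_credential). An ideal world satisfying every premise can still have revoke_credential false, so O(revoke_credential) is not derivable.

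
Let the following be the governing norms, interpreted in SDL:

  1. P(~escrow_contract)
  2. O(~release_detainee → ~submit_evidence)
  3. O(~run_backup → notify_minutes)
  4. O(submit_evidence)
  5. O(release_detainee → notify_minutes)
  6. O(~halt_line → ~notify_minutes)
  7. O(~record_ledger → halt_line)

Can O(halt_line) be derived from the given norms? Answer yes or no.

Premise 4 gives O(submit_evidence).
Premise 2, O(~release_detainee → ~submit_evidence), contraposes to O(submit_evidence → release_detainee); with O(submit_evidence) we get O(release_detainee).
Applying K to premise 5 (O(release_detainee → notify_minutes)) and O(release_detainee) yields O(notify_minutes).
The contrapositive of premise 6 (O(~halt_line → ~notify_minutes)) is O(notify_minutes → halt_line), and O(notify_minutes) is already established, so O(halt_line).
Premises 1, 3, 7 do not contribute to this derivation.
So O(halt_line) follows.

Yes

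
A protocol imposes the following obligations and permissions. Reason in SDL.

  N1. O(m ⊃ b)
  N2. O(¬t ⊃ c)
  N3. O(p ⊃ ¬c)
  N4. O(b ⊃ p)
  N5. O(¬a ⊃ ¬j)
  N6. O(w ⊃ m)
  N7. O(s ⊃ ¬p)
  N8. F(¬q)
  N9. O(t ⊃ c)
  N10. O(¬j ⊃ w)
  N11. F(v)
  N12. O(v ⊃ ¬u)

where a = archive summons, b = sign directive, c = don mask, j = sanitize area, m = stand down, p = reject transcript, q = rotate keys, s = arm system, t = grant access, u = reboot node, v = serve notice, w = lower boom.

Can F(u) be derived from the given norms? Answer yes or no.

Premise 12 is O(v ⊃ ¬u), but O(v) is not derivable from the premises, so it does not yield O(¬u).
No other premise forces O(¬u). An ideal world satisfying every premise can still have u true, so F(u) is not derivable.

No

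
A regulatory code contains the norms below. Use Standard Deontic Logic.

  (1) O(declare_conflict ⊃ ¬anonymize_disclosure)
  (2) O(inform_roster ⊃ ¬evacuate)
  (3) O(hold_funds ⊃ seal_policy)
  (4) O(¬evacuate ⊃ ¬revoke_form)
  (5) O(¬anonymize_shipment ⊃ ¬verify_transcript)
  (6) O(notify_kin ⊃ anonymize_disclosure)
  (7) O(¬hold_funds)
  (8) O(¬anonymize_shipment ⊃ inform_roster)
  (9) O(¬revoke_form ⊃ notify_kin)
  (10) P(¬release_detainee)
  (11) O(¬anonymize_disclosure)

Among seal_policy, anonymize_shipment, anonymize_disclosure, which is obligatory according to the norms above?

Premise 11 states O(¬anonymize_disclosure) outright.
The contrapositive of premise 6 (O(notify_kin ⊃ anonymize_disclosure)) is O(¬anonymize_disclosure ⊃ ¬notify_kin), and O(¬anonymize_disclosure) is already established, so O(¬notify_kin).
Premise 9 is O(¬revoke_form ⊃ notify_kin); contrapositively O(¬notify_kin ⊃ revoke_form). Since O(¬notify_kin) holds, K gives O(revoke_form).
The contrapositive of premise 4 (O(¬evacuate ⊃ ¬revoke_form)) is O(revoke_form ⊃ evacuate), and O(revoke_form) is already established, so O(evacuate).
Premise 2 is O(inform_roster ⊃ ¬evacuate); contrapositively O(evacuate ⊃ ¬inform_roster). Since O(evacuate) holds, K gives O(¬inform_roster).
Premise 8, O(¬anonymize_shipment ⊃ inform_roster), contraposes to O(¬inform_roster ⊃ anonymize_shipment); with O(¬inform_roster) we get O(anonymize_shipment).
So O(anonymize_shipment) holds — anonymize_shipment is obligatory. None of the other listed options is made obligatory by any chain of premises.

anonymize_shipment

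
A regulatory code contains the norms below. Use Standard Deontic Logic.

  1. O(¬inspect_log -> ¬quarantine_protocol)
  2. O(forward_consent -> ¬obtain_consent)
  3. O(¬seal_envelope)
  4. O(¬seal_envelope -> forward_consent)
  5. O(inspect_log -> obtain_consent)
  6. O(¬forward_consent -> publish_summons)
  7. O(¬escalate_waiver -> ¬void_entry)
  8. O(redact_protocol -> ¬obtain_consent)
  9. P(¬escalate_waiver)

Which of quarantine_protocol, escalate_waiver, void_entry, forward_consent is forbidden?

Premise 3 gives O(¬seal_envelope).
From O(¬seal_envelope) and premise 4, O(¬seal_envelope -> forward_consent), we obtain O(forward_consent).
With premise 2, O(forward_consent -> ¬obtain_consent), the K-axiom yields O(¬obtain_consent).
Premise 5, O(inspect_log -> obtain_consent), contraposes to O(¬obtain_consent -> ¬inspect_log); with O(¬obtain_consent) we get O(¬inspect_log).
Applying K to premise 1 (O(¬inspect_log -> ¬quarantine_protocol)) and O(¬inspect_log) yields O(¬quarantine_protocol).
So O(¬quarantine_protocol) holds, i.e. quarantine_protocol is forbidden. None of the other listed options is forbidden under the premises.

quarantine_protocol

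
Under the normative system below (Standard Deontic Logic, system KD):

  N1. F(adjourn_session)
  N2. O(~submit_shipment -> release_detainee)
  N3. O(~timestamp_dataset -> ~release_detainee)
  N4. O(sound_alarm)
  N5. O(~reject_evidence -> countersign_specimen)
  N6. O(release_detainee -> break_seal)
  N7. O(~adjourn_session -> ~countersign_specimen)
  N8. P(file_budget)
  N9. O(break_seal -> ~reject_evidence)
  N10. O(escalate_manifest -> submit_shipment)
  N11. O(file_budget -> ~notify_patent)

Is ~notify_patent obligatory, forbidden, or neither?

Neither

Premise 11 is O(file_budget -> ~notify_patent), but O(file_budget) is not derivable from the premises (the permission P(file_budget) asserts only ~O(~file_budget), not O(file_budget)), so it does not yield O(~notify_patent).
No premise or chain of K-axiom applications forces O(~notify_patent), and none forces O(notify_patent). So ~notify_patent is neither obligatory nor forbidden under these norms.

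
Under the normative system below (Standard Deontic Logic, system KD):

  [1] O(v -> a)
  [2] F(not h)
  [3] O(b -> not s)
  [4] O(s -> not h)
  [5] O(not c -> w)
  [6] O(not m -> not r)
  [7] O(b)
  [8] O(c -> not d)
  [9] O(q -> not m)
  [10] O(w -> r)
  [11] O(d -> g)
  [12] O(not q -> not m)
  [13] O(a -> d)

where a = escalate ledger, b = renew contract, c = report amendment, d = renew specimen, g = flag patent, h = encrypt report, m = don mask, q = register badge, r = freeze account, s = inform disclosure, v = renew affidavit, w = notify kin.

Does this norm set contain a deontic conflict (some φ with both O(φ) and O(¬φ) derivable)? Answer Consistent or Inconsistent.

Premise 4 is O(s -> not h), but O(s) is not derivable from the premises, so it does not yield O(not h).
So O(not h) is not derivable, and the apparent clash with O(h) does not arise.
A world satisfying every obligation exists (e.g. a=false, b=true, c=true, d=false, g=false, h=true, m=false, q=false, r=false, s=false, v=false, w=false); no atom is both obligatory and forbidden, so the set is consistent.

Consistent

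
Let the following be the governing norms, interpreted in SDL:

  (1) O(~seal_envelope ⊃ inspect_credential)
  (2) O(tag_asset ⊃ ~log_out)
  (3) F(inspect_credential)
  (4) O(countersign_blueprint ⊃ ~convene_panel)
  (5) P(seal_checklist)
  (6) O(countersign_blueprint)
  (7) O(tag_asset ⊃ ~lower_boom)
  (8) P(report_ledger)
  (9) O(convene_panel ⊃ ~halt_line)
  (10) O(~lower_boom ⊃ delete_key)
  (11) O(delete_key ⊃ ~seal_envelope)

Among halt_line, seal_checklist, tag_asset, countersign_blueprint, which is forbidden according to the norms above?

F(inspect_credential) at premise 3 means O(~inspect_credential).
The contrapositive of premise 1 (O(~seal_envelope ⊃ inspect_credential)) is O(~inspect_credential ⊃ seal_envelope), and O(~inspect_credential) is already established, so O(seal_envelope).
Premise 11, O(delete_key ⊃ ~seal_envelope), contraposes to O(seal_envelope ⊃ ~delete_key); with O(seal_envelope) we get O(~delete_key).
Premise 10, O(~lower_boom ⊃ delete_key), contraposes to O(~delete_key ⊃ lower_boom); with O(~delete_key) we get O(lower_boom).
The contrapositive of premise 7 (O(tag_asset ⊃ ~lower_boom)) is O(lower_boom ⊃ ~tag_asset), and O(lower_boom) is already established, so O(~tag_asset).
So O(~tag_asset) holds, i.e. tag_asset is forbidden. None of the other listed options is forbidden under the premises.

tag_asset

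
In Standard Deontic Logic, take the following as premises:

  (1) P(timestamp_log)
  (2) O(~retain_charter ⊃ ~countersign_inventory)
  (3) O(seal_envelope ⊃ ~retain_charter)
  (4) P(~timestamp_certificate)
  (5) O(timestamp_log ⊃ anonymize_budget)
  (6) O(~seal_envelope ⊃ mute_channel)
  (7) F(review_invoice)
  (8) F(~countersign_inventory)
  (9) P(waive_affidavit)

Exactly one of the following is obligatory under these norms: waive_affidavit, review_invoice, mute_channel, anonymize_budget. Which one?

mute_channel

Premise 8 is F(~countersign_inventory), i.e. O(countersign_inventory).
Premise 2 is O(~retain_charter ⊃ ~countersign_inventory); contrapositively O(countersign_inventory ⊃ retain_charter). Since O(countersign_inventory) holds, K gives O(retain_charter).
Premise 3, O(seal_envelope ⊃ ~retain_charter), contraposes to O(retain_charter ⊃ ~seal_envelope); with O(retain_charter) we get O(~seal_envelope).
From O(~seal_envelope) and premise 6, O(~seal_envelope ⊃ mute_channel), we obtain O(mute_channel).
So O(mute_channel) holds — mute_channel is obligatory. None of the other listed options is made obligatory by any chain of premises.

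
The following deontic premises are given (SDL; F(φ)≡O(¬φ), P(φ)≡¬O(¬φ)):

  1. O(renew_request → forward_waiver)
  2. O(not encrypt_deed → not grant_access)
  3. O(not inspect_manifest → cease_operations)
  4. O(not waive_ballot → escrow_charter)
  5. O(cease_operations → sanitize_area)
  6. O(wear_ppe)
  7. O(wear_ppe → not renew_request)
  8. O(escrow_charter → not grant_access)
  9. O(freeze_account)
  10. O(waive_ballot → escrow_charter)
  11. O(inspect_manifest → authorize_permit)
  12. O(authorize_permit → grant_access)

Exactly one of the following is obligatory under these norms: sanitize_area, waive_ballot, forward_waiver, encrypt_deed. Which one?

Premises 10 and 4 cover both cases: O(waive_ballot → escrow_charter) and O(not waive_ballot → escrow_charter). Since waive_ballot ∨ not waive_ballot is a tautology, O(escrow_charter) follows.
From O(escrow_charter) and premise 8, O(escrow_charter → not grant_access), we obtain O(not grant_access).
The contrapositive of premise 12 (O(authorize_permit → grant_access)) is O(not grant_access → not authorize_permit), and O(not grant_access) is already established, so O(not authorize_permit).
Premise 11 is O(inspect_manifest → authorize_permit); contrapositively O(not authorize_permit → not inspect_manifest). Since O(not authorize_permit) holds, K gives O(not inspect_manifest).
From O(not inspect_manifest) and premise 3, O(not inspect_manifest → cease_operations), we obtain O(cease_operations).
Premise 5 is O(cease_operations → sanitize_area); since O(cease_operations), deontic closure gives O(sanitize_area).
So O(sanitize_area) holds — sanitize_area is obligatory. None of the other listed options is made obligatory by any chain of premises.

sanitize_area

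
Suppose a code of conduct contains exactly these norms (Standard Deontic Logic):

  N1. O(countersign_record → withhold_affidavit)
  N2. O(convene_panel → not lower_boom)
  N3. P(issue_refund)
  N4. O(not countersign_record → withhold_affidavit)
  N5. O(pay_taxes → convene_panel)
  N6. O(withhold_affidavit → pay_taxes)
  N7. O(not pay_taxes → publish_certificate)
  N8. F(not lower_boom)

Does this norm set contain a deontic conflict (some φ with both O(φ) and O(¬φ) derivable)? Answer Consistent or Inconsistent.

Inconsistent

By case analysis on countersign_record: premise 1 gives O(countersign_record → withhold_affidavit) and premise 4 gives O(not countersign_record → withhold_affidavit), so O(withhold_affidavit) either way.
Premise 6 is O(withhold_affidavit → pay_taxes); since O(withhold_affidavit), deontic closure gives O(pay_taxes).
With premise 5, O(pay_taxes → convene_panel), the K-axiom yields O(convene_panel).
With premise 2, O(convene_panel → not lower_boom), the K-axiom yields O(not lower_boom).
Yet premise 8 is F(not lower_boom), i.e. O(lower_boom).
We now have both O(not lower_boom) and O(lower_boom) — lower_boom is simultaneously obligatory and forbidden, violating the D-axiom.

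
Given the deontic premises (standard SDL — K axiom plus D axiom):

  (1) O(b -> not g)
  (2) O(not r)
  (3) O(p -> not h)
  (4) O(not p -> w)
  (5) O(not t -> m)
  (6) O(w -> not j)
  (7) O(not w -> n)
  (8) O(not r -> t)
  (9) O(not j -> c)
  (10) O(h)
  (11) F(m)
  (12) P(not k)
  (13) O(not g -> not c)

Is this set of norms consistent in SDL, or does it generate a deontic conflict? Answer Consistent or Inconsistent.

Consistent

Premise 5 is O(not t -> m), but O(not t) is not derivable from the premises, so it does not yield O(m).
So O(m) is not derivable, and the apparent clash with O(not m) does not arise.
A world satisfying every obligation exists (e.g. b=false, c=true, g=true, h=true, j=false, k=false, m=false, n=false, p=false, r=false, t=true, w=true); no atom is both obligatory and forbidden, so the set is consistent.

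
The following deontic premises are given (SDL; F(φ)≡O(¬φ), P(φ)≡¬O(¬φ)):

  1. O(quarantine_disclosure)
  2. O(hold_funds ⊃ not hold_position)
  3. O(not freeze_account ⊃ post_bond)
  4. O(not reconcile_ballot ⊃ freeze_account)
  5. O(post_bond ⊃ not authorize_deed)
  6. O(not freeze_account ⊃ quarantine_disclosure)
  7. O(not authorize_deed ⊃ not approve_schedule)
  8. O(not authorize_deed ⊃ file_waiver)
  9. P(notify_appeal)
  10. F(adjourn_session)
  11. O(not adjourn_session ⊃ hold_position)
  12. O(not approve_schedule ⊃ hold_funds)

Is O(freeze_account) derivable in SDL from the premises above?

Yes

Premise 10, F(adjourn_session), is equivalent to O(not adjourn_session).
Applying K to premise 11 (O(not adjourn_session ⊃ hold_position)) and O(not adjourn_session) yields O(hold_position).
Premise 2 is O(hold_funds ⊃ not hold_position); contrapositively O(hold_position ⊃ not hold_funds). Since O(hold_position) holds, K gives O(not hold_funds).
The contrapositive of premise 12 (O(not approve_schedule ⊃ hold_funds)) is O(not hold_funds ⊃ approve_schedule), and O(not hold_funds) is already established, so O(approve_schedule).
Premise 7, O(not authorize_deed ⊃ not approve_schedule), contraposes to O(approve_schedule ⊃ authorize_deed); with O(approve_schedule) we get O(authorize_deed).
The contrapositive of premise 5 (O(post_bond ⊃ not authorize_deed)) is O(authorize_deed ⊃ not post_bond), and O(authorize_deed) is already established, so O(not post_bond).
Premise 3 is O(not freeze_account ⊃ post_bond); contrapositively O(not post_bond ⊃ freeze_account). Since O(not post_bond) holds, K gives O(freeze_account).
Premises 1, 4, 6, 8, 9 do not contribute to this derivation.
So O(freeze_account) follows.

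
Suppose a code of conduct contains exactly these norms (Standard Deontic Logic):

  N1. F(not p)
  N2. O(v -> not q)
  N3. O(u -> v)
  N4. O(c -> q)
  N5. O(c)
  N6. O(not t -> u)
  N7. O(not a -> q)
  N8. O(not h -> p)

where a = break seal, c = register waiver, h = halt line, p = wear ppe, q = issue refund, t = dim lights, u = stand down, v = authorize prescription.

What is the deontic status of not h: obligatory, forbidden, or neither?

Premise 8 is O(not h -> p); even if O(p) held, inferring O(not h) would be affirming the consequent — invalid.
No premise or chain of K-axiom applications forces O(not h), and none forces O(h). So not h is neither obligatory nor forbidden under these norms.

Neither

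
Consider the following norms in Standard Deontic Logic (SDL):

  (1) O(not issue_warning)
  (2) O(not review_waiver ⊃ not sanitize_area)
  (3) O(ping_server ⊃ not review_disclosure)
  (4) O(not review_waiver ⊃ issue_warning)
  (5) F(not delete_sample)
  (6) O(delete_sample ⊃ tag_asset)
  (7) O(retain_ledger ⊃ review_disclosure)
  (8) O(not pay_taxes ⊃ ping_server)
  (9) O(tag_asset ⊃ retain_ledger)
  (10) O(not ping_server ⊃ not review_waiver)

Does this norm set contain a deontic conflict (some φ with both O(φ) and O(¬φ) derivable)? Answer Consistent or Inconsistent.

From premise 1 we have O(not issue_warning).
Premise 4, O(not review_waiver ⊃ issue_warning), contraposes to O(not issue_warning ⊃ review_waiver); with O(not issue_warning) we get O(review_waiver).
Premise 10, O(not ping_server ⊃ not review_waiver), contraposes to O(review_waiver ⊃ ping_server); with O(review_waiver) we get O(ping_server).
With premise 3, O(ping_server ⊃ not review_disclosure), the K-axiom yields O(not review_disclosure).
Premise 7, O(retain_ledger ⊃ review_disclosure), contraposes to O(not review_disclosure ⊃ not retain_ledger); with O(not review_disclosure) we get O(not retain_ledger).
Premise 9, O(tag_asset ⊃ retain_ledger), contraposes to O(not retain_ledger ⊃ not tag_asset); with O(not retain_ledger) we get O(not tag_asset).
Premise 6, O(delete_sample ⊃ tag_asset), contraposes to O(not tag_asset ⊃ not delete_sample); with O(not tag_asset) we get O(not delete_sample).
However, F(not delete_sample) at premise 5 amounts to O(delete_sample).
We now have both O(not delete_sample) and O(delete_sample) — delete_sample is simultaneously obligatory and forbidden, violating the D-axiom.

Inconsistent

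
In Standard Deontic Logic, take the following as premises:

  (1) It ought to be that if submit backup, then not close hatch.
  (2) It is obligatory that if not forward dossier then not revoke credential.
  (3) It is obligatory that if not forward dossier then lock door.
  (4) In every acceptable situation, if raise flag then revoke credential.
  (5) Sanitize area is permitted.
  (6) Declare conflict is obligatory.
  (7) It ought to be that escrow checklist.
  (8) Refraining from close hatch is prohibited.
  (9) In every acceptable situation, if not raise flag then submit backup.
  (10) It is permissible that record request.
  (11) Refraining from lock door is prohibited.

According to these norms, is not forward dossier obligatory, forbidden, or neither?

Forbidden

Premise 8 is F(¬close_hatch), i.e. O(close_hatch).
The contrapositive of premise 1 (O(submit_backup → ¬close_hatch)) is O(close_hatch → ¬submit_backup), and O(close_hatch) is already established, so O(¬submit_backup).
The contrapositive of premise 9 (O(¬raise_flag → submit_backup)) is O(¬submit_backup → raise_flag), and O(¬submit_backup) is already established, so O(raise_flag).
With premise 4, O(raise_flag → revoke_credential), the K-axiom yields O(revoke_credential).
Premise 2 is O(¬forward_dossier → ¬revoke_credential); contrapositively O(revoke_credential → forward_dossier). Since O(revoke_credential) holds, K gives O(forward_dossier).
Premises 3, 5, 6, 7, 10, 11 do not contribute to this derivation.
Thus O(forward_dossier), which is F(¬forward_dossier): ¬forward_dossier is forbidden.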